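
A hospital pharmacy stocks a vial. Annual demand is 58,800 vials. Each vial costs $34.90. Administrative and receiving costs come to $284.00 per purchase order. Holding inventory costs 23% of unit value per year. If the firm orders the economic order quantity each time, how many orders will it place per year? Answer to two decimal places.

Holding cost H = 0.23 × $34.90 = $8.0270 per unit per year.
Q* = √(2DS/H) = √(2 × 58,800 × 284 / 8.027) ≈ 2039.79.
Orders per year = D / Q* = 58,800 / 2039.79 ≈ 28.826.

N ≈ 28.83 orders per year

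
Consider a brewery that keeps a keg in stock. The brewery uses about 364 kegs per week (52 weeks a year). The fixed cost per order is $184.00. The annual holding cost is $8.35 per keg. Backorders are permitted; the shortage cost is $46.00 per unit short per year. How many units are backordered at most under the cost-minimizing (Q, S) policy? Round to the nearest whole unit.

Annual demand D = 364 × 52 = 18,928.
With planned backorders, Q* = √(2DS/H) · √((H+B)/B).
√(2DS/H) = √(2 × 18,928 × 184 / 8.35) = 913.341.
√((H+B)/B) = √((8.35+46)/46) = 1.0870.
Q* ≈ 992.782.
S* = Q* · H/(H+B) = 992.782 × 8.35/54.35 ≈ 152.525.

S* ≈ 153 kegs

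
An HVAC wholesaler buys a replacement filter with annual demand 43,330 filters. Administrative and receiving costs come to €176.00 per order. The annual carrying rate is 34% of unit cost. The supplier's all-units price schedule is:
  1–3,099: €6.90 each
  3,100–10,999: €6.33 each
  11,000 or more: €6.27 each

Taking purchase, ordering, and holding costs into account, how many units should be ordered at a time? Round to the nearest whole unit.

Q* ≈ 3,100 filters

Holding cost per unit per year at price C is H = 0.34·C.
Candidates are each tier's EOQ (if it falls in that tier) and each price-break quantity.
EOQ at €6.90 = 2549.8 (feasible in tier 1): TC = 43,330×€6.90 + (43,330/2549.8)×176 + (2549.8/2)×0.34×€6.90 = €304,958.77.
EOQ at €6.33 = 2662.1 < 3100, so use break Q=3100: TC = 43,330×€6.33 + (43,330/3100.0)×176 + (3100.0/2)×0.34×€6.33 = €280,074.84.
EOQ at €6.27 = 2674.8 < 11000, so use break Q=11000: TC = 43,330×€6.27 + (43,330/11000.0)×176 + (11000.0/2)×0.34×€6.27 = €284,097.28.
Lowest total cost is €280,074.84 at Q = 3100.0.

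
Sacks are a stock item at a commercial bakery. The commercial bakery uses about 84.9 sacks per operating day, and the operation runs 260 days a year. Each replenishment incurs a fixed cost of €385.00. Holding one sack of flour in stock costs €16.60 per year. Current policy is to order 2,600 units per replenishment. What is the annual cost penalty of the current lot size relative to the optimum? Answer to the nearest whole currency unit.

Extra cost ≈ €8,051 per year

Annual demand D = 84.9 × 260 = 22,074.
EOQ = √(2DS/H) = √(2 × 22,074 × 385 / 16.6) ≈ 1011.89.
Cost at Q* = (D/Q*)S + (Q*/2)H = √(2DSH) ≈ €16,797.32.
Cost at Q = 2,600: (22,074/2,600)×385 + (2,600/2)×16.6 = €3,268.65 + €21,580.00 = €24,848.65.
Excess = €24,848.65 − €16,797.32 = €8,051.33.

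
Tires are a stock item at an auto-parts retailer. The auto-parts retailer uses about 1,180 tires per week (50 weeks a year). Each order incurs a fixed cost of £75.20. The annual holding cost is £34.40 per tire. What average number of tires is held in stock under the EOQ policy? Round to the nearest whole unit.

Average inventory ≈ 254 tires

Annual demand D = 1,180 × 50 = 59,000.
The optimal lot size = √(2DS/H) = √(2 × 59,000 × 75.2 / 34.4) ≈ 507.89.
Average inventory = Q*/2 ≈ 507.89 / 2 = 253.946.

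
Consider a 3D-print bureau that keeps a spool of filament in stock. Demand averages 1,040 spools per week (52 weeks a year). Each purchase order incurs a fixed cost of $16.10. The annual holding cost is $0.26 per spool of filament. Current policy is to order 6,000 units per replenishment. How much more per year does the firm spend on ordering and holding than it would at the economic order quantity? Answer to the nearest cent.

Annual demand D = 1,040 × 52 = 54,080.
EOQ = √(2DS/H) = √(2 × 54,080 × 16.1 / 0.26) ≈ 2587.97.
Cost at Q* = (D/Q*)S + (Q*/2)H = √(2DSH) ≈ $672.87.
Cost at Q = 6,000: (54,080/6,000)×16.1 + (6,000/2)×0.26 = $145.11 + $780.00 = $925.11.
Excess = $925.11 − $672.87 = $252.24.

Extra cost ≈ $252.24 per year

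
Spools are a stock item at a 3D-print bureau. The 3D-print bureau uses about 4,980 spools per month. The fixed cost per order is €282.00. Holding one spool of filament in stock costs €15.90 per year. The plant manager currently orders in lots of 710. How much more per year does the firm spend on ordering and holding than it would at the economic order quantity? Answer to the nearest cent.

Extra cost ≈ €6,230.57 per year

Annual demand D = 4,980 × 12 = 59,760.
EOQ = √(2DS/H) = √(2 × 59,760 × 282 / 15.9) ≈ 1455.95.
Cost at Q* = (D/Q*)S + (Q*/2)H = √(2DSH) ≈ €23,149.60.
Cost at Q = 710: (59,760/710)×282 + (710/2)×15.9 = €23,735.66 + €5,644.50 = €29,380.16.
Excess = €29,380.16 − €23,149.60 = €6,230.57.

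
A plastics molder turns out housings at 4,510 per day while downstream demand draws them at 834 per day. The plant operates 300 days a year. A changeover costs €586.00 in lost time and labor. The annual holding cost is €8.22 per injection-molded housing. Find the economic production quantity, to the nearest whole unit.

Annual demand D = 834 × 300 = 250,200.
Production build-up factor (1 − d/p) = 1 − 834/4,510 = 0.8151.
Q* = √(2DS / (H(1 − d/p))) = √(2 × 250,200 × 586 / (8.22 × 0.8151)).
= √(293,234,400 / 6.6999) ≈ 6615.643.

Q* ≈ 6,616 housings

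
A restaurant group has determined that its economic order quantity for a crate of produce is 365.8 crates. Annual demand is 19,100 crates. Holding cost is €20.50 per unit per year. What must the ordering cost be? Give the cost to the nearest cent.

S ≈ €71.81

Invert the EOQ relation Q*² = 2DS/H.
From Q* = √(2DS/H): S = Q*²H / (2D) = 365.8² × 20.5 / (2 × 19,100) = 71.8088.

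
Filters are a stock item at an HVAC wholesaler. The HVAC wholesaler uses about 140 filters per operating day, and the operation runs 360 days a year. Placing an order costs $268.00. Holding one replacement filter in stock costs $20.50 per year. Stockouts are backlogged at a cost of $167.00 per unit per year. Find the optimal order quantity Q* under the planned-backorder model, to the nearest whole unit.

Q* ≈ 1,216 filters

Annual demand D = 140 × 360 = 50,400.
With planned backorders, Q* = √(2DS/H) · √((H+B)/B).
√(2DS/H) = √(2 × 50,400 × 268 / 20.5) = 1147.944.
√((H+B)/B) = √((20.5+167)/167) = 1.0596.
Q* ≈ 1216.363.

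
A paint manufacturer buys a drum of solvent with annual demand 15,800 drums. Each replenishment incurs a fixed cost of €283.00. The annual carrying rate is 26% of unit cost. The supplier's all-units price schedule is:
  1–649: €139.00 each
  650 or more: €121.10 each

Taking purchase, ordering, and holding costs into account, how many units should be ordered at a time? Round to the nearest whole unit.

Q* ≈ 650 drums

Holding cost per unit per year at price C is H = 0.26·C.
For each price level, check whether its EOQ is feasible; otherwise the best quantity at that price is the breakpoint.
EOQ at €139.00 = 497.4 (feasible in tier 1): TC = 15,800×€139.00 + (15,800/497.4)×283 + (497.4/2)×0.26×€139.00 = €2,214,177.56.
EOQ at €121.10 = 532.9 < 650, so use break Q=650: TC = 15,800×€121.10 + (15,800/650.0)×283 + (650.0/2)×0.26×€121.10 = €1,930,492.03.
Lowest total cost is €1,930,492.03 at Q = 650.0.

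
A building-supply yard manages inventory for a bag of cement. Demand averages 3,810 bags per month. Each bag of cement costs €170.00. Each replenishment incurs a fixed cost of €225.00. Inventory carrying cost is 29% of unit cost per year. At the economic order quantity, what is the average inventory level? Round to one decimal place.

Annual demand D = 3,810 × 12 = 45,720.
Holding cost H = 0.29 × €170.00 = €49.3000 per unit per year.
The optimal lot size = √(2DS/H) = √(2 × 45,720 × 225 / 49.3) ≈ 646.01.
Average inventory = Q*/2 ≈ 646.01 / 2 = 323.003.

Average inventory ≈ 323.0 bags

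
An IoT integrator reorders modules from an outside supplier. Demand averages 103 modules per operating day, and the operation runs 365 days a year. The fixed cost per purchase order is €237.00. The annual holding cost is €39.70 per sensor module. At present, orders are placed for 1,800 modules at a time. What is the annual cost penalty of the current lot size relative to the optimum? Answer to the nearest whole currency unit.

Extra cost ≈ €14,082 per year

Annual demand D = 103 × 365 = 37,595.
EOQ = √(2DS/H) = √(2 × 37,595 × 237 / 39.7) ≈ 669.98.
Cost at Q* = (D/Q*)S + (Q*/2)H = √(2DSH) ≈ €26,598.03.
Cost at Q = 1,800: (37,595/1,800)×237 + (1,800/2)×39.7 = €4,950.01 + €35,730.00 = €40,680.01.
Excess = €40,680.01 − €26,598.03 = €14,081.98.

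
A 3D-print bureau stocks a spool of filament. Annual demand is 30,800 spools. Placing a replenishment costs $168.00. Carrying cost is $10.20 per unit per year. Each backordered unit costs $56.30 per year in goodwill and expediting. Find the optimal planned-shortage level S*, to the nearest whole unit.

With planned backorders, Q* = √(2DS/H) · √((H+B)/B).
√(2DS/H) = √(2 × 30,800 × 168 / 10.2) = 1007.268.
√((H+B)/B) = √((10.2+56.3)/56.3) = 1.0868.
Q* ≈ 1094.716.
S* = Q* · H/(H+B) = 1094.716 × 10.2/66.5 ≈ 167.911.

S* ≈ 168 spools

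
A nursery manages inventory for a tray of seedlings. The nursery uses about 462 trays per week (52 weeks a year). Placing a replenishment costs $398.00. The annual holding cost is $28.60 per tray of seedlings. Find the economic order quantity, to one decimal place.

Annual demand D = 462 × 52 = 24,024.
EOQ = √(2DS / H) = √(2 × 24,024 × 398 / 28.6).
= √(19,123,104 / 28.6) = √668,640 ≈ 817.704.

Q* ≈ 817.7 trays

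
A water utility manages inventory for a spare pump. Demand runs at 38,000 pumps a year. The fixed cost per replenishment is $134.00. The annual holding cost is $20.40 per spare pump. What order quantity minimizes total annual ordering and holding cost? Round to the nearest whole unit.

Q* ≈ 707 pumps

EOQ = √(2DS / H) = √(2 × 38,000 × 134 / 20.4).
= √(10,184,000 / 20.4) = √499,215.6863 ≈ 706.552.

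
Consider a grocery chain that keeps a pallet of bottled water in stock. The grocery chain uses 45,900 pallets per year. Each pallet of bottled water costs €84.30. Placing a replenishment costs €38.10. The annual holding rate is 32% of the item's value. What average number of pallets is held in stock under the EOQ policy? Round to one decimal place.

Holding cost H = 0.32 × €84.30 = €26.9760 per unit per year.
The optimal lot size = √(2DS/H) = √(2 × 45,900 × 38.1 / 26.976) ≈ 360.08.
Average inventory = Q*/2 ≈ 360.08 / 2 = 180.038.

Average inventory ≈ 180.0 pallets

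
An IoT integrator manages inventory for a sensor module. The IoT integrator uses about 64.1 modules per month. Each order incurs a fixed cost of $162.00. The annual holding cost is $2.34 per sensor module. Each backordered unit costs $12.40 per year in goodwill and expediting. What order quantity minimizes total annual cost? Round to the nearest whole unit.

Annual demand D = 64.1 × 12 = 769.2.
With planned backorders, Q* = √(2DS/H) · √((H+B)/B).
√(2DS/H) = √(2 × 769.2 × 162 / 2.34) = 326.350.
√((H+B)/B) = √((2.34+12.4)/12.4) = 1.0903.
Q* ≈ 355.813.

Q* ≈ 356 modules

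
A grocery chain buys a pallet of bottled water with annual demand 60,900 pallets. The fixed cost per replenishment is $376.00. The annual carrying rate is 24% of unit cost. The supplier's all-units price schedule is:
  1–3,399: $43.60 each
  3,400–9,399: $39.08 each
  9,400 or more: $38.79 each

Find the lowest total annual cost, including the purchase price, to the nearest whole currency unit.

TC* ≈ $2,402,651

Holding cost per unit per year at price C is H = 0.24·C.
For each price level, check whether its EOQ is feasible; otherwise the best quantity at that price is the breakpoint.
EOQ at $43.60 = 2092.0 (feasible in tier 1): TC = 60,900×$43.60 + (60,900/2092.0)×376 + (2092.0/2)×0.24×$43.60 = $2,677,131.04.
EOQ at $39.08 = 2209.7 < 3400, so use break Q=3400: TC = 60,900×$39.08 + (60,900/3400.0)×376 + (3400.0/2)×0.24×$39.08 = $2,402,651.46.
EOQ at $38.79 = 2218.0 < 9400, so use break Q=9400: TC = 60,900×$38.79 + (60,900/9400.0)×376 + (9400.0/2)×0.24×$38.79 = $2,408,502.12.
Lowest total cost among the candidates is at Q = 3400.0.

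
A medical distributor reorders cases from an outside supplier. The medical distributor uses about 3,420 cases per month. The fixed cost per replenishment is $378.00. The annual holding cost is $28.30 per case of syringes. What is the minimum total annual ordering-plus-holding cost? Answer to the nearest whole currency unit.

Annual demand D = 3,420 × 12 = 41,040.
The optimal lot size = √(2DS/H) = √(2 × 41,040 × 378 / 28.3) ≈ 1047.06.
At Q*, ordering cost (D/Q*)S equals holding cost (Q*/2)H, each = √(DSH/2).
Minimum total = √(2DSH) = √(2 × 41,040 × 378 × 28.3) ≈ 29631.783.

TC* ≈ $29,632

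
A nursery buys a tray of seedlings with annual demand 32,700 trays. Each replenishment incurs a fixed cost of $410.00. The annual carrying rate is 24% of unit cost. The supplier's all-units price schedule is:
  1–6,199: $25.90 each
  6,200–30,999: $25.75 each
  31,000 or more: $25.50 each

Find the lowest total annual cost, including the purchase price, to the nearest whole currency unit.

Holding cost per unit per year at price C is H = 0.24·C.
Evaluate total cost at each tier's feasible EOQ or, if the EOQ is below the tier, at the tier's minimum quantity.
EOQ at $25.90 = 2076.9 (feasible in tier 1): TC = 32,700×$25.90 + (32,700/2076.9)×410 + (2076.9/2)×0.24×$25.90 = $859,840.30.
EOQ at $25.75 = 2083.0 < 6200, so use break Q=6200: TC = 32,700×$25.75 + (32,700/6200.0)×410 + (6200.0/2)×0.24×$25.75 = $863,345.42.
EOQ at $25.50 = 2093.2 < 31000, so use break Q=31000: TC = 32,700×$25.50 + (32,700/31000.0)×410 + (31000.0/2)×0.24×$25.50 = $929,142.48.
Lowest total cost among the candidates is at Q = 2076.9.

TC* ≈ $859,840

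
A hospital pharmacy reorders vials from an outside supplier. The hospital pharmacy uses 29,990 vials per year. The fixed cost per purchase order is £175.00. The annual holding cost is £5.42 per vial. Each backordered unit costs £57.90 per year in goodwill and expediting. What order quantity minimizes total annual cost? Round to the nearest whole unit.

With planned backorders, Q* = √(2DS/H) · √((H+B)/B).
√(2DS/H) = √(2 × 29,990 × 175 / 5.42) = 1391.626.
√((H+B)/B) = √((5.42+57.9)/57.9) = 1.0458.
Q* ≈ 1455.304.

Q* ≈ 1,455 vials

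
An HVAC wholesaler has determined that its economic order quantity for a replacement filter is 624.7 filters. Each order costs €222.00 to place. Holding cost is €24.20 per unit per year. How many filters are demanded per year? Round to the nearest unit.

Invert the EOQ relation Q*² = 2DS/H.
From Q* = √(2DS/H): D = Q*²H / (2S) = 624.7² × 24.2 / (2 × 222) = 21270.388.

D ≈ 21,270 filters per year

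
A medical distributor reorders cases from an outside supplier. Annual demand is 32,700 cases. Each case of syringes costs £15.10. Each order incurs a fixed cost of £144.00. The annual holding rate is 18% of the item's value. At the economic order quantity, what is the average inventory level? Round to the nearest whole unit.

Holding cost H = 0.18 × £15.10 = £2.7180 per unit per year.
The optimal lot size = √(2DS/H) = √(2 × 32,700 × 144 / 2.718) ≈ 1861.42.
Average inventory = Q*/2 ≈ 1861.42 / 2 = 930.712.

Average inventory ≈ 931 cases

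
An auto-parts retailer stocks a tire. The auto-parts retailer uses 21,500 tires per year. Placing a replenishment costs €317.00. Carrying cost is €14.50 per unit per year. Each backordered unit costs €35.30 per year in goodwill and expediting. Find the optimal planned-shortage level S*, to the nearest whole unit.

With planned backorders, Q* = √(2DS/H) · √((H+B)/B).
√(2DS/H) = √(2 × 21,500 × 317 / 14.5) = 969.572.
√((H+B)/B) = √((14.5+35.3)/35.3) = 1.1878.
Q* ≈ 1151.615.
S* = Q* · H/(H+B) = 1151.615 × 14.5/49.8 ≈ 335.309.

S* ≈ 335 tires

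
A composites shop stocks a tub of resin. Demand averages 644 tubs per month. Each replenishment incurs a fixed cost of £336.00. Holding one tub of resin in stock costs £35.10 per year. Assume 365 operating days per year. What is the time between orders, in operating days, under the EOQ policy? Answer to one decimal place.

Annual demand D = 644 × 12 = 7,728.
Q* = √(2DS/H) = √(2 × 7,728 × 336 / 35.1) ≈ 384.65.
Cycle time = Q*/D × 365 = 384.65 / 7,728 × 365 ≈ 18.167 days.

T ≈ 18.2 days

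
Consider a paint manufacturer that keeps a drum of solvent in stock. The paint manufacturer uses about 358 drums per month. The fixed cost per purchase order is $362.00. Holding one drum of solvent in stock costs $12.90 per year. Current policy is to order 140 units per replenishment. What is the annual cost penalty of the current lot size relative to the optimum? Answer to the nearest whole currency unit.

Annual demand D = 358 × 12 = 4,296.
EOQ = √(2DS/H) = √(2 × 4,296 × 362 / 12.9) ≈ 491.03.
Cost at Q* = (D/Q*)S + (Q*/2)H = √(2DSH) ≈ $6,334.27.
Cost at Q = 140: (4,296/140)×362 + (140/2)×12.9 = $11,108.23 + $903.00 = $12,011.23.
Excess = $12,011.23 − $6,334.27 = $5,676.96.

Extra cost ≈ $5,677 per year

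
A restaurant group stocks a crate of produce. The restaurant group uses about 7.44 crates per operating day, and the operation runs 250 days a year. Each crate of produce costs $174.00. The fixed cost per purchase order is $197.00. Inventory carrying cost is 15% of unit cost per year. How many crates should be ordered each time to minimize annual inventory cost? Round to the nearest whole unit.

Annual demand D = 7.44 × 250 = 1,860.
Holding cost H = 0.15 × $174.00 = $26.1000 per unit per year.
EOQ = √(2DS / H) = √(2 × 1,860 × 197 / 26.1).
= √(732,840 / 26.1) = √28,078.1609 ≈ 167.565.

Q* ≈ 168 crates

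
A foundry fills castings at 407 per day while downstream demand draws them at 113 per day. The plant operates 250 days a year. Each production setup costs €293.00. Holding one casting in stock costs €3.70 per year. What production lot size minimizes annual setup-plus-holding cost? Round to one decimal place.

Annual demand D = 113 × 250 = 28,250.
Production build-up factor (1 − d/p) = 1 − 113/407 = 0.7224.
Q* = √(2DS / (H(1 − d/p))) = √(2 × 28,250 × 293 / (3.7 × 0.7224)).
= √(16,554,500 / 2.6727) ≈ 2488.747.

Q* ≈ 2,488.7 castings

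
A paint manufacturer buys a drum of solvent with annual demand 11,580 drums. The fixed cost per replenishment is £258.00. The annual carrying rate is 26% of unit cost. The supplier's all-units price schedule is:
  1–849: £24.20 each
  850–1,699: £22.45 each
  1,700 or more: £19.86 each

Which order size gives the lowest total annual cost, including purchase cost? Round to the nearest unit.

Q* ≈ 1,700 drums

Holding cost per unit per year at price C is H = 0.26·C.
Candidates are each tier's EOQ (if it falls in that tier) and each price-break quantity.
Tier 1 (£24.20): EOQ = 974.5 exceeds tier's upper bound 849, so this tier is dominated.
EOQ at £22.45 = 1011.8 (feasible in tier 2): TC = 11,580×£22.45 + (11,580/1011.8)×258 + (1011.8/2)×0.26×£22.45 = £265,876.74.
EOQ at £19.86 = 1075.7 < 1700, so use break Q=1700: TC = 11,580×£19.86 + (11,580/1700.0)×258 + (1700.0/2)×0.26×£19.86 = £236,125.30.
Lowest total cost is £236,125.30 at Q = 1700.0.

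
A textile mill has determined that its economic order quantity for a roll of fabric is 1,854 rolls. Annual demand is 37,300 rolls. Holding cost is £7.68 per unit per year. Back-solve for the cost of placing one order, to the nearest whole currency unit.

Invert the EOQ relation Q*² = 2DS/H.
From Q* = √(2DS/H): S = Q*²H / (2D) = 1,854² × 7.68 / (2 × 37,300) = 353.8685.

S ≈ £354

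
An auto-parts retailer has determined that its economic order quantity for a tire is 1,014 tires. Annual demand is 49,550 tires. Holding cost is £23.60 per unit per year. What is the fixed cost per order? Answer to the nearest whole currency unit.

S ≈ £245

Squaring Q* = √(2DS/H) gives Q*² = 2DS/H.
From Q* = √(2DS/H): S = Q*²H / (2D) = 1,014² × 23.6 / (2 × 49,550) = 244.8580.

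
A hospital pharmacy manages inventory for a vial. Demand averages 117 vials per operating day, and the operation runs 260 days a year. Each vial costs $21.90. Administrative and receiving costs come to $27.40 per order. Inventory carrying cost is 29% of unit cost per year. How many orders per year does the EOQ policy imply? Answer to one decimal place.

N ≈ 59.4 orders per year

Annual demand D = 117 × 260 = 30,420.
Holding cost H = 0.29 × $21.90 = $6.3510 per unit per year.
EOQ = √(2DS/H) = √(2 × 30,420 × 27.4 / 6.351) ≈ 512.33.
Orders per year = D / Q* = 30,420 / 512.33 ≈ 59.376.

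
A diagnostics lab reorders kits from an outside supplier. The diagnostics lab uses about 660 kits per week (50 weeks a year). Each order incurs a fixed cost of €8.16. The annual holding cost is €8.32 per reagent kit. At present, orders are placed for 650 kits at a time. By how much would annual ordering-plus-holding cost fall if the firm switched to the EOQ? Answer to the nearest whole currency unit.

Annual demand D = 660 × 50 = 33,000.
EOQ = √(2DS/H) = √(2 × 33,000 × 8.16 / 8.32) ≈ 254.42.
Cost at Q* = (D/Q*)S + (Q*/2)H = √(2DSH) ≈ €2,116.79.
Cost at Q = 650: (33,000/650)×8.16 + (650/2)×8.32 = €414.28 + €2,704.00 = €3,118.28.
Excess = €3,118.28 − €2,116.79 = €1,001.48.

Extra cost ≈ €1,001 per year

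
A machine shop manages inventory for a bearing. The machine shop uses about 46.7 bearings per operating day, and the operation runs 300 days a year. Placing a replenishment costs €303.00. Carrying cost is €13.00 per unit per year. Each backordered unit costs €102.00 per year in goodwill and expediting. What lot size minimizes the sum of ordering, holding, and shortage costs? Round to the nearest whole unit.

Annual demand D = 46.7 × 300 = 14,010.
With planned backorders, Q* = √(2DS/H) · √((H+B)/B).
√(2DS/H) = √(2 × 14,010 × 303 / 13) = 808.135.
√((H+B)/B) = √((13+102)/102) = 1.0618.
Q* ≈ 858.089.

Q* ≈ 858 bearings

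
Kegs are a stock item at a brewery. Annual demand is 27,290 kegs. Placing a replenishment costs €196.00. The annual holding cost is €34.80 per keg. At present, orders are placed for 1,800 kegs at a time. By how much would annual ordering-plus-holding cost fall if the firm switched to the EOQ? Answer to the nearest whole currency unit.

Extra cost ≈ €14,997 per year

EOQ = √(2DS/H) = √(2 × 27,290 × 196 / 34.8) ≈ 554.44.
Cost at Q* = (D/Q*)S + (Q*/2)H = √(2DSH) ≈ €19,294.54.
Cost at Q = 1,800: (27,290/1,800)×196 + (1,800/2)×34.8 = €2,971.58 + €31,320.00 = €34,291.58.
Excess = €34,291.58 − €19,294.54 = €14,997.04.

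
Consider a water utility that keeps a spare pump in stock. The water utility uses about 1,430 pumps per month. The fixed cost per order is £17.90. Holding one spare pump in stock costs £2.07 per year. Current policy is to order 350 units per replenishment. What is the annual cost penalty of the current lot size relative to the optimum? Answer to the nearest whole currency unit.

Extra cost ≈ £112 per year

Annual demand D = 1,430 × 12 = 17,160.
EOQ = √(2DS/H) = √(2 × 17,160 × 17.9 / 2.07) ≈ 544.77.
Cost at Q* = (D/Q*)S + (Q*/2)H = √(2DSH) ≈ £1,127.68.
Cost at Q = 350: (17,160/350)×17.9 + (350/2)×2.07 = £877.61 + £362.25 = £1,239.86.
Excess = £1,239.86 − £1,127.68 = £112.18.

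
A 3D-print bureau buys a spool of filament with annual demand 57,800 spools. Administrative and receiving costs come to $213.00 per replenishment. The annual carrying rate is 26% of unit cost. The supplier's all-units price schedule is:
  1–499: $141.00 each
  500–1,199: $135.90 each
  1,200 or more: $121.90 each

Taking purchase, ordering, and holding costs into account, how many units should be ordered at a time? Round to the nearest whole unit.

Q* ≈ 1,200 spools

Holding cost per unit per year at price C is H = 0.26·C.
Candidates are each tier's EOQ (if it falls in that tier) and each price-break quantity.
Tier 1 ($141.00): EOQ = 819.5 exceeds tier's upper bound 499, so this tier is dominated.
EOQ at $135.90 = 834.8 (feasible in tier 2): TC = 57,800×$135.90 + (57,800/834.8)×213 + (834.8/2)×0.26×$135.90 = $7,884,516.14.
EOQ at $121.90 = 881.4 < 1200, so use break Q=1200: TC = 57,800×$121.90 + (57,800/1200.0)×213 + (1200.0/2)×0.26×$121.90 = $7,075,095.90.
Lowest total cost is $7,075,095.90 at Q = 1200.0.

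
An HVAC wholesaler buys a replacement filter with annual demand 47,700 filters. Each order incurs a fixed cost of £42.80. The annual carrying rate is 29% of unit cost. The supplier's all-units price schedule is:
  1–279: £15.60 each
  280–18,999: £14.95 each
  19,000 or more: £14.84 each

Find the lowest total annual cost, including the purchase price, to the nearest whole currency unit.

TC* ≈ £717,322

Holding cost per unit per year at price C is H = 0.29·C.
For each price level, check whether its EOQ is feasible; otherwise the best quantity at that price is the breakpoint.
Tier 1 (£15.60): EOQ = 950.0 exceeds tier's upper bound 279, so this tier is dominated.
EOQ at £14.95 = 970.5 (feasible in tier 2): TC = 47,700×£14.95 + (47,700/970.5)×42.8 + (970.5/2)×0.29×£14.95 = £717,322.42.
EOQ at £14.84 = 974.0 < 19000, so use break Q=19000: TC = 47,700×£14.84 + (47,700/19000.0)×42.8 + (19000.0/2)×0.29×£14.84 = £748,859.65.
Lowest total cost among the candidates is at Q = 970.5.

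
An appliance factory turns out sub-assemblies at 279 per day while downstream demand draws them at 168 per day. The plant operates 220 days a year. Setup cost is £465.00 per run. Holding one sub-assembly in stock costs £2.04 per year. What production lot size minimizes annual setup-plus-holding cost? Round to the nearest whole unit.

Q* ≈ 6,508 sub-assemblies

Annual demand D = 168 × 220 = 36,960.
Production build-up factor (1 − d/p) = 1 − 168/279 = 0.3978.
Q* = √(2DS / (H(1 − d/p))) = √(2 × 36,960 × 465 / (2.04 × 0.3978)).
= √(34,372,800 / 0.8116) ≈ 6507.782.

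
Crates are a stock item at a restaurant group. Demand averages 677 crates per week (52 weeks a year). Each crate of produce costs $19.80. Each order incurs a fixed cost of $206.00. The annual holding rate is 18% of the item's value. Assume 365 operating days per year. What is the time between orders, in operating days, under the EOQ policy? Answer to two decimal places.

T ≈ 20.92 days

Annual demand D = 677 × 52 = 35,204.
Holding cost H = 0.18 × $19.80 = $3.5640 per unit per year.
EOQ = √(2DS/H) = √(2 × 35,204 × 206 / 3.564) ≈ 2017.32.
Cycle time = Q*/D × 365 = 2017.32 / 35,204 × 365 ≈ 20.916 days.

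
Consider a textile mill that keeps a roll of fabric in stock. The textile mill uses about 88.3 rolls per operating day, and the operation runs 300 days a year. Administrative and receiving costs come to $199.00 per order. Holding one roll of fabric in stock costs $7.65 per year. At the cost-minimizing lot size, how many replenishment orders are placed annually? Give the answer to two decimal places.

N ≈ 22.56 orders per year

Annual demand D = 88.3 × 300 = 26,490.
EOQ = √(2DS/H) = √(2 × 26,490 × 199 / 7.65) ≈ 1173.96.
Orders per year = D / Q* = 26,490 / 1173.96 ≈ 22.565.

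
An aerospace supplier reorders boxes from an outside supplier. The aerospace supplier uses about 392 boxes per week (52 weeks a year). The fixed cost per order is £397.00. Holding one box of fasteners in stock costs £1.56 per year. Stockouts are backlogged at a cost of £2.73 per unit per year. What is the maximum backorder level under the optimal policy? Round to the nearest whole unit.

S* ≈ 1,468 boxes

Annual demand D = 392 × 52 = 20,384.
With planned backorders, Q* = √(2DS/H) · √((H+B)/B).
√(2DS/H) = √(2 × 20,384 × 397 / 1.56) = 3221.014.
√((H+B)/B) = √((1.56+2.73)/2.73) = 1.2536.
Q* ≈ 4037.755.
S* = Q* · H/(H+B) = 4037.755 × 1.56/4.29 ≈ 1468.275.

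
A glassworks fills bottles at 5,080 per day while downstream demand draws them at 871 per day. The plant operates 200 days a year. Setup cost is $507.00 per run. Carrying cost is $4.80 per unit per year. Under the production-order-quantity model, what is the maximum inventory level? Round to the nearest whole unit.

I_max ≈ 5,522 bottles

Annual demand D = 871 × 200 = 174,200.
Production build-up factor (1 − d/p) = 1 − 871/5,080 = 0.8285.
Q* = √(2DS / (H(1 − d/p))) = √(2 × 174,200 × 507 / (4.8 × 0.8285)).
= √(176,638,800 / 3.977) ≈ 6664.458.
Maximum inventory = Q*(1 − d/p) = 6664.458 × 0.8285 ≈ 5521.792.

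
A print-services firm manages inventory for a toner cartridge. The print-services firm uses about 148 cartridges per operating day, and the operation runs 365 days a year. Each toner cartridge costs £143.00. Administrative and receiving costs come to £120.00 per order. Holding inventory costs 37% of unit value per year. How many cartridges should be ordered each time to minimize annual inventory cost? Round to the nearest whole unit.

Annual demand D = 148 × 365 = 54,020.
Holding cost H = 0.37 × £143.00 = £52.9100 per unit per year.
EOQ = √(2DS / H) = √(2 × 54,020 × 120 / 52.91).
= √(12,964,800 / 52.91) = √245,034.965 ≈ 495.010.

Q* ≈ 495 cartridges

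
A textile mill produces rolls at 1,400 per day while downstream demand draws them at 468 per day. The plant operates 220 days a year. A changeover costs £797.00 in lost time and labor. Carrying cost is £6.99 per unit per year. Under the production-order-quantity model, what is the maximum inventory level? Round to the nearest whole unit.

Annual demand D = 468 × 220 = 102,960.
Production build-up factor (1 − d/p) = 1 − 468/1,400 = 0.6657.
Q* = √(2DS / (H(1 − d/p))) = √(2 × 102,960 × 797 / (6.99 × 0.6657)).
= √(164,118,240 / 4.6533) ≈ 5938.762.
Maximum inventory = Q*(1 − d/p) = 5938.762 × 0.6657 ≈ 3953.519.

I_max ≈ 3,954 rolls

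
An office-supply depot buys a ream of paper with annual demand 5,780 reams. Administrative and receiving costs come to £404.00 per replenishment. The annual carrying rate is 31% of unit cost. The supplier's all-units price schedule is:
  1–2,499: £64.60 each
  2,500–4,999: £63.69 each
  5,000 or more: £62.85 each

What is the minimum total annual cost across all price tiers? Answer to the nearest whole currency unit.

TC* ≈ £383,059

Holding cost per unit per year at price C is H = 0.31·C.
Candidates are each tier's EOQ (if it falls in that tier) and each price-break quantity.
EOQ at £64.60 = 482.9 (feasible in tier 1): TC = 5,780×£64.60 + (5,780/482.9)×404 + (482.9/2)×0.31×£64.60 = £383,058.90.
EOQ at £63.69 = 486.4 < 2500, so use break Q=2500: TC = 5,780×£63.69 + (5,780/2500.0)×404 + (2500.0/2)×0.31×£63.69 = £393,742.12.
EOQ at £62.85 = 489.6 < 5000, so use break Q=5000: TC = 5,780×£62.85 + (5,780/5000.0)×404 + (5000.0/2)×0.31×£62.85 = £412,448.77.
Lowest total cost among the candidates is at Q = 482.9.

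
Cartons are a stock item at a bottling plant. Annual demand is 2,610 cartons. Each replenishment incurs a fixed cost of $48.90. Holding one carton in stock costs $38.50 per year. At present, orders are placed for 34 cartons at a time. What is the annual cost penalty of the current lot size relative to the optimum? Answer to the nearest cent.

Extra cost ≈ $1,273.42 per year

EOQ = √(2DS/H) = √(2 × 2,610 × 48.9 / 38.5) ≈ 81.43.
Cost at Q* = (D/Q*)S + (Q*/2)H = √(2DSH) ≈ $3,134.87.
Cost at Q = 34: (2,610/34)×48.9 + (34/2)×38.5 = $3,753.79 + $654.50 = $4,408.29.
Excess = $4,408.29 − $3,134.87 = $1,273.42.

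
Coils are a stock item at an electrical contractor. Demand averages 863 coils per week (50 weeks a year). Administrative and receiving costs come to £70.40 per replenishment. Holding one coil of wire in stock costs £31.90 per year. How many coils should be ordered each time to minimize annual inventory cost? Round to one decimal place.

Annual demand D = 863 × 50 = 43,150.
EOQ = √(2DS / H) = √(2 × 43,150 × 70.4 / 31.9).
= √(6,075,520 / 31.9) = √190,455.1724 ≈ 436.412.

Q* ≈ 436.4 coils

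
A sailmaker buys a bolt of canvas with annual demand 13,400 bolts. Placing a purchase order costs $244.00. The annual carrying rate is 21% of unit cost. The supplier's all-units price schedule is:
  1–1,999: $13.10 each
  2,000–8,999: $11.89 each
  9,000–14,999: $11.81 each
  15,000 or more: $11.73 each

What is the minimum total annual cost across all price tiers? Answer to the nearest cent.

TC* ≈ $163,457.70

Holding cost per unit per year at price C is H = 0.21·C.
For each price level, check whether its EOQ is feasible; otherwise the best quantity at that price is the breakpoint.
EOQ at $13.10 = 1541.8 (feasible in tier 1): TC = 13,400×$13.10 + (13,400/1541.8)×244 + (1541.8/2)×0.21×$13.10 = $179,781.38.
EOQ at $11.89 = 1618.3 < 2000, so use break Q=2000: TC = 13,400×$11.89 + (13,400/2000.0)×244 + (2000.0/2)×0.21×$11.89 = $163,457.70.
EOQ at $11.81 = 1623.8 < 9000, so use break Q=9000: TC = 13,400×$11.81 + (13,400/9000.0)×244 + (9000.0/2)×0.21×$11.81 = $169,777.74.
EOQ at $11.73 = 1629.3 < 15000, so use break Q=15000: TC = 13,400×$11.73 + (13,400/15000.0)×244 + (15000.0/2)×0.21×$11.73 = $175,874.72.
Lowest total cost among the candidates is at Q = 2000.0.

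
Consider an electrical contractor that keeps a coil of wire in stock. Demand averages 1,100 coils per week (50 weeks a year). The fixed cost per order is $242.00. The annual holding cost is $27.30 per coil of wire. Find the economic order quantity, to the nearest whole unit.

Annual demand D = 1,100 × 50 = 55,000.
EOQ = √(2DS / H) = √(2 × 55,000 × 242 / 27.3).
= √(26,620,000 / 27.3) = √975,091.5751 ≈ 987.467.

Q* ≈ 987 coils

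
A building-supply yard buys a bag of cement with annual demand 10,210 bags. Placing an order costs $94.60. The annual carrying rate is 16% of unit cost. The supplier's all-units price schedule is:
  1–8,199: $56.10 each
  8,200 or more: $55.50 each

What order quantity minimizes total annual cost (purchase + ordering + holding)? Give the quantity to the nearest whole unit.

Holding cost per unit per year at price C is H = 0.16·C.
Candidates are each tier's EOQ (if it falls in that tier) and each price-break quantity.
EOQ at $56.10 = 463.9 (feasible in tier 1): TC = 10,210×$56.10 + (10,210/463.9)×94.6 + (463.9/2)×0.16×$56.10 = $576,945.04.
EOQ at $55.50 = 466.4 < 8200, so use break Q=8200: TC = 10,210×$55.50 + (10,210/8200.0)×94.6 + (8200.0/2)×0.16×$55.50 = $603,180.79.
Lowest total cost is $576,945.04 at Q = 463.9.

Q* ≈ 464 bags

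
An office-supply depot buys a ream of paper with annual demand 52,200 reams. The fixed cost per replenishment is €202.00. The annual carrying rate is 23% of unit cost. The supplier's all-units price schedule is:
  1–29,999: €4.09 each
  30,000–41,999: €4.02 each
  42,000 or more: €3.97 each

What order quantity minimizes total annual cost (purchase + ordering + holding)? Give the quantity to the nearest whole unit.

Holding cost per unit per year at price C is H = 0.23·C.
For each price level, check whether its EOQ is feasible; otherwise the best quantity at that price is the breakpoint.
EOQ at €4.09 = 4734.8 (feasible in tier 1): TC = 52,200×€4.09 + (52,200/4734.8)×202 + (4734.8/2)×0.23×€4.09 = €217,952.01.
EOQ at €4.02 = 4775.8 < 30000, so use break Q=30000: TC = 52,200×€4.02 + (52,200/30000.0)×202 + (30000.0/2)×0.23×€4.02 = €224,064.48.
EOQ at €3.97 = 4805.8 < 42000, so use break Q=42000: TC = 52,200×€3.97 + (52,200/42000.0)×202 + (42000.0/2)×0.23×€3.97 = €226,660.16.
Lowest total cost is €217,952.01 at Q = 4734.8.

Q* ≈ 4,735 reams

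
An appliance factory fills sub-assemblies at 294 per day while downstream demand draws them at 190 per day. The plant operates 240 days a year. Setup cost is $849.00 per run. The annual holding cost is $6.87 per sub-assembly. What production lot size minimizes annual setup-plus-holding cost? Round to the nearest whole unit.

Q* ≈ 5,645 sub-assemblies

Annual demand D = 190 × 240 = 45,600.
Production build-up factor (1 − d/p) = 1 − 190/294 = 0.3537.
Q* = √(2DS / (H(1 − d/p))) = √(2 × 45,600 × 849 / (6.87 × 0.3537)).
= √(77,428,800 / 2.4302) ≈ 5644.557.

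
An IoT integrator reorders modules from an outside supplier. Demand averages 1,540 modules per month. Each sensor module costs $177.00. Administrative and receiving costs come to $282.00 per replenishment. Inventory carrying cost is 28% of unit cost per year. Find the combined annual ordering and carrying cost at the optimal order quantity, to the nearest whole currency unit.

Annual demand D = 1,540 × 12 = 18,480.
Holding cost H = 0.28 × $177.00 = $49.5600 per unit per year.
Q* = √(2DS/H) = √(2 × 18,480 × 282 / 49.56) ≈ 458.59.
At Q*, ordering cost (D/Q*)S equals holding cost (Q*/2)H, each = √(DSH/2).
Minimum total = √(2DSH) = √(2 × 18,480 × 282 × 49.56) ≈ 22727.736.

TC* ≈ $22,728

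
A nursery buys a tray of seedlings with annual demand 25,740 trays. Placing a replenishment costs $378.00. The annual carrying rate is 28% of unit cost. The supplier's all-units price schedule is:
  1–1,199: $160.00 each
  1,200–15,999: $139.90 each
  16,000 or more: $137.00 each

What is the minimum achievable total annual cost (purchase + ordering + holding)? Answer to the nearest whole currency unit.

TC* ≈ $3,632,637

Holding cost per unit per year at price C is H = 0.28·C.
Evaluate total cost at each tier's feasible EOQ or, if the EOQ is below the tier, at the tier's minimum quantity.
EOQ at $160.00 = 659.1 (feasible in tier 1): TC = 25,740×$160.00 + (25,740/659.1)×378 + (659.1/2)×0.28×$160.00 = $4,147,925.97.
EOQ at $139.90 = 704.8 < 1200, so use break Q=1200: TC = 25,740×$139.90 + (25,740/1200.0)×378 + (1200.0/2)×0.28×$139.90 = $3,632,637.30.
EOQ at $137.00 = 712.2 < 16000, so use break Q=16000: TC = 25,740×$137.00 + (25,740/16000.0)×378 + (16000.0/2)×0.28×$137.00 = $3,833,868.11.
Lowest total cost among the candidates is at Q = 1200.0.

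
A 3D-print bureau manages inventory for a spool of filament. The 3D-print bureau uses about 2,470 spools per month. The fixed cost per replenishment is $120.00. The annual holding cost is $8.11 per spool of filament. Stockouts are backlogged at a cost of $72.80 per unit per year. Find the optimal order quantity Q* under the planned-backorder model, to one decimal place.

Annual demand D = 2,470 × 12 = 29,640.
With planned backorders, Q* = √(2DS/H) · √((H+B)/B).
√(2DS/H) = √(2 × 29,640 × 120 / 8.11) = 936.557.
√((H+B)/B) = √((8.11+72.8)/72.8) = 1.0542.
Q* ≈ 987.347.

Q* ≈ 987.3 spools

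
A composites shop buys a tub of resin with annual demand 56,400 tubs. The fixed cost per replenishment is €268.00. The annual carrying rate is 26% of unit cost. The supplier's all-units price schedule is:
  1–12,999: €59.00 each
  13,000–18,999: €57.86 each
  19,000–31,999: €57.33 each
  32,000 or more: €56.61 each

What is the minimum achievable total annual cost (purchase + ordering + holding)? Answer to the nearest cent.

TC* ≈ €3,349,134.49

Holding cost per unit per year at price C is H = 0.26·C.
For each price level, check whether its EOQ is feasible; otherwise the best quantity at that price is the breakpoint.
EOQ at €59.00 = 1403.8 (feasible in tier 1): TC = 56,400×€59.00 + (56,400/1403.8)×268 + (1403.8/2)×0.26×€59.00 = €3,349,134.49.
EOQ at €57.86 = 1417.6 < 13000, so use break Q=13000: TC = 56,400×€57.86 + (56,400/13000.0)×268 + (13000.0/2)×0.26×€57.86 = €3,362,250.11.
EOQ at €57.33 = 1424.1 < 19000, so use break Q=19000: TC = 56,400×€57.33 + (56,400/19000.0)×268 + (19000.0/2)×0.26×€57.33 = €3,375,812.64.
EOQ at €56.61 = 1433.1 < 32000, so use break Q=32000: TC = 56,400×€56.61 + (56,400/32000.0)×268 + (32000.0/2)×0.26×€56.61 = €3,428,773.95.
Lowest total cost among the candidates is at Q = 1403.8.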